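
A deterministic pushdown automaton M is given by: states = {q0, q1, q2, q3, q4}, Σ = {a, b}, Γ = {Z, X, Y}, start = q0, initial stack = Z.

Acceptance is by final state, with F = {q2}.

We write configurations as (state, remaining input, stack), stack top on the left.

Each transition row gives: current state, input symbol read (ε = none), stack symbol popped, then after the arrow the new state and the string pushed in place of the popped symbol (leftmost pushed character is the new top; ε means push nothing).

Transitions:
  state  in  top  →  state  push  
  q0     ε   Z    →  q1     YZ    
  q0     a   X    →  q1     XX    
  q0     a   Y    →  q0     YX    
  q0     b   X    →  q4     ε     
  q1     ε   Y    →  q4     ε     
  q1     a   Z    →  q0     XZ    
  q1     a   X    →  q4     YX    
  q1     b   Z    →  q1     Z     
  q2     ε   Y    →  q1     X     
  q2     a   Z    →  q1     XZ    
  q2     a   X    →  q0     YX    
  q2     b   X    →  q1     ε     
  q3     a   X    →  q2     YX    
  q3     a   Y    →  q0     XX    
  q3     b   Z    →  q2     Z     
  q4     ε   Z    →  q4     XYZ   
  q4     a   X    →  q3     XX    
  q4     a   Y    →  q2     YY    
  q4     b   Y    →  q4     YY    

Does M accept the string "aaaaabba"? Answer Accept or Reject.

(q0, aaaaabba, Z)
  ε-move, top Z: go to q1, push YZ → (q1, aaaaabba, YZ)
  ε-move, top Y: go to q4, push ε → (q4, aaaaabba, Z)
  ε-move, top Z: go to q4, push XYZ → (q4, aaaaabba, XYZ)
  read a, top X: go to q3, push XX → (q3, aaaabba, XXYZ)
  read a, top X: go to q2, push YX → (q2, aaabba, YXXYZ)
  ε-move, top Y: go to q1, push X → (q1, aaabba, XXXYZ)
  read a, top X: go to q4, push YX → (q4, aabba, YXXXYZ)
  read a, top Y: go to q2, push YY → (q2, abba, YYXXXYZ)
  ε-move, top Y: go to q1, push X → (q1, abba, XYXXXYZ)
  read a, top X: go to q4, push YX → (q4, bba, YXYXXXYZ)
  read b, top Y: go to q4, push YY → (q4, ba, YYXYXXXYZ)
  read b, top Y: go to q4, push YY → (q4, a, YYYXYXXXYZ)
  read a, top Y: go to q2, push YY → (q2, ε, YYYYXYXXXYZ)
All input consumed; state q2 ∈ F.

Accept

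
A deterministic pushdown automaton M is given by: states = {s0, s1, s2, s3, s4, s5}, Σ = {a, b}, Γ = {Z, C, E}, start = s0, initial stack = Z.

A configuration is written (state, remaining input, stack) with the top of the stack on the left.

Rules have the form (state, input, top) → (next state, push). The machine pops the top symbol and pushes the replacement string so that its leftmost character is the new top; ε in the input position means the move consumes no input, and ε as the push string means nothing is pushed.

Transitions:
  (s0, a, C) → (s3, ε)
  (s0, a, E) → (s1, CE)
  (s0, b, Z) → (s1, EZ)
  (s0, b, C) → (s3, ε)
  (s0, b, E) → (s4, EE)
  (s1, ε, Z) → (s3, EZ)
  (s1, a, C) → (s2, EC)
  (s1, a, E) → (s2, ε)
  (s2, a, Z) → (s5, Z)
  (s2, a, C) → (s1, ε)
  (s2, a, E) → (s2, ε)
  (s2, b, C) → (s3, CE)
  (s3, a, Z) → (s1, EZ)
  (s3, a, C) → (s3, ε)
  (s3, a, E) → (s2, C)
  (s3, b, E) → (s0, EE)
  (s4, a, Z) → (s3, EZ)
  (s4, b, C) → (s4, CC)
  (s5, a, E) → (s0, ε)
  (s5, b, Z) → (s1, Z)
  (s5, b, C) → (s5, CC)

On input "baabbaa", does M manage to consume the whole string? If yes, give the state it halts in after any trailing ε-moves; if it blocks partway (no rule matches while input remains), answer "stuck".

(s0, baabbaa, Z)
  read b, top Z: go to s1, push EZ → (s1, aabbaa, EZ)
  read a, top E: go to s2, push ε → (s2, abbaa, Z)
  read a, top Z: go to s5, push Z → (s5, bbaa, Z)
  read b, top Z: go to s1, push Z → (s1, baa, Z)
  ε-move, top Z: go to s3, push EZ → (s3, baa, EZ)
  read b, top E: go to s0, push EE → (s0, aa, EEZ)
  read a, top E: go to s1, push CE → (s1, a, CEEZ)
  read a, top C: go to s2, push EC → (s2, ε, ECEEZ)
All input consumed; M is in state s2.

s2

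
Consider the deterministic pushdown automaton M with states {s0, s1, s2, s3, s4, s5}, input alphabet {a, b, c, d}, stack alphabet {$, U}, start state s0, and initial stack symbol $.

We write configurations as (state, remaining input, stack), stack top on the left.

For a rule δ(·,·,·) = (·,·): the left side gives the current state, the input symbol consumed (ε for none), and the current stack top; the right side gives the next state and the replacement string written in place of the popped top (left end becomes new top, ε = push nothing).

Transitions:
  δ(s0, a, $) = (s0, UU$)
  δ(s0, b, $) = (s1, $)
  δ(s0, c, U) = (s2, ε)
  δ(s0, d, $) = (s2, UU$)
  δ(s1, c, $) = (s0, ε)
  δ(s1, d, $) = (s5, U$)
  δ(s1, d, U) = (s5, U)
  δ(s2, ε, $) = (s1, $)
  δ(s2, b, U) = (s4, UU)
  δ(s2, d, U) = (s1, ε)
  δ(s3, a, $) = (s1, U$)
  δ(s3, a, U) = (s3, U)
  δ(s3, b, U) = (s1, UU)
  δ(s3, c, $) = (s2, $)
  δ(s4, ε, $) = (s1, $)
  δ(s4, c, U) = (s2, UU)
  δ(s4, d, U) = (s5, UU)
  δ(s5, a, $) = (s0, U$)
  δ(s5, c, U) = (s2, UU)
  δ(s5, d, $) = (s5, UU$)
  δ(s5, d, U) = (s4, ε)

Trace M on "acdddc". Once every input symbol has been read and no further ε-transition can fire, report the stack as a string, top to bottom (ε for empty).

(s0, acdddc, $)
  read a, top $: go to s0, push UU$ → (s0, cdddc, UU$)
  read c, top U: go to s2, push ε → (s2, dddc, U$)
  read d, top U: go to s1, push ε → (s1, ddc, $)
  read d, top $: go to s5, push U$ → (s5, dc, U$)
  read d, top U: go to s4, push ε → (s4, c, $)
  ε-move, top $: go to s1, push $ → (s1, c, $)
  read c, top $: go to s0, push ε → (s0, ε, ε)
All input consumed in state s0 with stack ε.

ε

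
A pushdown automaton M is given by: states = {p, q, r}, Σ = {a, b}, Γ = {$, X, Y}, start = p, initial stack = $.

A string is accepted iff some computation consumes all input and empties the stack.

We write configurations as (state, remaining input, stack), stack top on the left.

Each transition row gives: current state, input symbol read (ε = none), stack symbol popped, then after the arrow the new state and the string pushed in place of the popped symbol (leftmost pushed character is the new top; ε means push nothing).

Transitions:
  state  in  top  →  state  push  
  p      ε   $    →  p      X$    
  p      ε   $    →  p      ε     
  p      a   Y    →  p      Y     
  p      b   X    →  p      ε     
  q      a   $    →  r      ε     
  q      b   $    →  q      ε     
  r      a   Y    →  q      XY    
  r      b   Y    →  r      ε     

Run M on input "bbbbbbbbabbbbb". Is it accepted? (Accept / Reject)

Reject

No computation consumes all input and empties the stack.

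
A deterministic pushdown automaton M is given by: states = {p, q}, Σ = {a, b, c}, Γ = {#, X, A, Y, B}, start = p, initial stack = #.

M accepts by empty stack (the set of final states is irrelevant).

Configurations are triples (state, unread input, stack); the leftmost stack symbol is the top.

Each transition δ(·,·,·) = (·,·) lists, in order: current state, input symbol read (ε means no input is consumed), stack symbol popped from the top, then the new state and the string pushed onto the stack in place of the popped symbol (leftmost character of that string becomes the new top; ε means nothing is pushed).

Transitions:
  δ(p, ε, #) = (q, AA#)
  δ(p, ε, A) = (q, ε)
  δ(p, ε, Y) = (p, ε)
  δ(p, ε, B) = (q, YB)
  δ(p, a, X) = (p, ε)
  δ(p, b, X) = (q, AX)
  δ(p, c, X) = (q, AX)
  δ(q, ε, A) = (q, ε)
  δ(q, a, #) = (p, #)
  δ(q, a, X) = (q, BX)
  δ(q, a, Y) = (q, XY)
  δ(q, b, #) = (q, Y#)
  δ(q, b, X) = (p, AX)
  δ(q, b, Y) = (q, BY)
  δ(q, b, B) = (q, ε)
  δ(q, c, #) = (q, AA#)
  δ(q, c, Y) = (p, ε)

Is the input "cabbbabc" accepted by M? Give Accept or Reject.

Reject

(p, cabbbabc, #) ⊢ (q, cabbbabc, AA#) ⊢ (q, cabbbabc, A#) ⊢ (q, cabbbabc, #) ⊢ (q, abbbabc, AA#) ⊢ (q, abbbabc, A#) ⊢ (q, abbbabc, #) ⊢ (p, bbbabc, #) ⊢ (q, bbbabc, AA#) ⊢ (q, bbbabc, A#) ⊢ (q, bbbabc, #) ⊢ (q, bbabc, Y#) ⊢ (q, babc, BY#) ⊢ (q, abc, Y#) ⊢ (q, bc, XY#) ⊢ (p, c, AXY#) ⊢ (q, c, XY#)
No transition applies at (q, c, XY#); input not fully consumed.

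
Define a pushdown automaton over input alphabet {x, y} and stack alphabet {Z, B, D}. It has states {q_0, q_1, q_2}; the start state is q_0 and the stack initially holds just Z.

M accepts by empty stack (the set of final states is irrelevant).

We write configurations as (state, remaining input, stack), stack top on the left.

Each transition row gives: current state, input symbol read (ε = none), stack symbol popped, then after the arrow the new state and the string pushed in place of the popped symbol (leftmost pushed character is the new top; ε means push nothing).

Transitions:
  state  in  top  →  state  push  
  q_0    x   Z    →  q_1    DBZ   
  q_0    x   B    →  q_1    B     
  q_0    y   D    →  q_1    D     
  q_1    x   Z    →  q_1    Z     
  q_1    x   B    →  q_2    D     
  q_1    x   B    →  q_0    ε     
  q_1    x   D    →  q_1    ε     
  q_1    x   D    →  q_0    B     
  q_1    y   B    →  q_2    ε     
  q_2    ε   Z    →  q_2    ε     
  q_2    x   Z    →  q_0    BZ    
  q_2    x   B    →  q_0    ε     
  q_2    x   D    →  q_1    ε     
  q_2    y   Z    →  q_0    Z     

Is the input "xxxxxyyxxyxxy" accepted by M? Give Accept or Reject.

One accepting computation: (q_0, xxxxxyyxxyxxy, Z) ⊢ (q_1, xxxxyyxxyxxy, DBZ) ⊢ (q_1, xxxyyxxyxxy, BZ) ⊢ (q_0, xxyyxxyxxy, Z) ⊢ (q_1, xyyxxyxxy, DBZ) ⊢ (q_1, yyxxyxxy, BZ) ⊢ (q_2, yxxyxxy, Z) ⊢ (q_0, xxyxxy, Z) ⊢ (q_1, xyxxy, DBZ) ⊢ (q_1, yxxy, BZ) ⊢ (q_2, xxy, Z) ⊢ (q_0, xy, BZ) ⊢ (q_1, y, BZ) ⊢ (q_2, ε, Z) ⊢ (q_2, ε, ε)
All input consumed and the stack is empty.

Accept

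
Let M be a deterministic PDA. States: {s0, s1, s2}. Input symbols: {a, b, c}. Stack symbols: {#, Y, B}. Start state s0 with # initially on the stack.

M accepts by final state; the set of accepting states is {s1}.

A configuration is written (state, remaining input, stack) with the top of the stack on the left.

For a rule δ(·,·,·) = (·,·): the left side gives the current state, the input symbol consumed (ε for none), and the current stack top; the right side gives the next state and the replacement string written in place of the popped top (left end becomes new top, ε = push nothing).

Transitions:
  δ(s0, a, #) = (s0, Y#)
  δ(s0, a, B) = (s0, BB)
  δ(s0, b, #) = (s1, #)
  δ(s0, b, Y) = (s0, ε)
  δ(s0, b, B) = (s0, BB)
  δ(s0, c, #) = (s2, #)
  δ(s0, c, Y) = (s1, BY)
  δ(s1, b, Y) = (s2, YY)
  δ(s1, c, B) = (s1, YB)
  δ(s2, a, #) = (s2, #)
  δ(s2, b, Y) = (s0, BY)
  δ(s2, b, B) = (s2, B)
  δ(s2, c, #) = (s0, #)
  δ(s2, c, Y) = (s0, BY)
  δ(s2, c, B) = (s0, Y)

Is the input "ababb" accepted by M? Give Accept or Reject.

Accept

(s0, ababb, #)
  read a, top #: go to s0, push Y# → (s0, babb, Y#)
  read b, top Y: go to s0, push ε → (s0, abb, #)
  read a, top #: go to s0, push Y# → (s0, bb, Y#)
  read b, top Y: go to s0, push ε → (s0, b, #)
  read b, top #: go to s1, push # → (s1, ε, #)
All input consumed; state s1 ∈ F.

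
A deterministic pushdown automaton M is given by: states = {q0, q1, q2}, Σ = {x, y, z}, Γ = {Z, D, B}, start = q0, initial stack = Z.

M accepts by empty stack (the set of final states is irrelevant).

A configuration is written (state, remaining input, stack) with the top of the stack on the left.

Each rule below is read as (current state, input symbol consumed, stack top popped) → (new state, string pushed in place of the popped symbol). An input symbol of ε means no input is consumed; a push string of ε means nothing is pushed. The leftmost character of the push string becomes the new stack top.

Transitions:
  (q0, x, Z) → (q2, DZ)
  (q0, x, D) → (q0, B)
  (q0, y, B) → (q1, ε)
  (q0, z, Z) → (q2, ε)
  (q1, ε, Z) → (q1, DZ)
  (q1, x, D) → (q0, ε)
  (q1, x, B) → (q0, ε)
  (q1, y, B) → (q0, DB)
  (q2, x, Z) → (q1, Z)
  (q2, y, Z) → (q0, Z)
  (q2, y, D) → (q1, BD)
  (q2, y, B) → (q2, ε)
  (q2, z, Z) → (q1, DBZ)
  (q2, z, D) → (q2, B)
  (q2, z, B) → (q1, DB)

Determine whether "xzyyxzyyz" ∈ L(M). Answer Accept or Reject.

Accept

(q0, xzyyxzyyz, Z)
  read x, top Z: go to q2, push DZ → (q2, zyyxzyyz, DZ)
  read z, top D: go to q2, push B → (q2, yyxzyyz, BZ)
  read y, top B: go to q2, push ε → (q2, yxzyyz, Z)
  read y, top Z: go to q0, push Z → (q0, xzyyz, Z)
  read x, top Z: go to q2, push DZ → (q2, zyyz, DZ)
  read z, top D: go to q2, push B → (q2, yyz, BZ)
  read y, top B: go to q2, push ε → (q2, yz, Z)
  read y, top Z: go to q0, push Z → (q0, z, Z)
  read z, top Z: go to q2, push ε → (q2, ε, ε)
All input consumed and the stack is empty.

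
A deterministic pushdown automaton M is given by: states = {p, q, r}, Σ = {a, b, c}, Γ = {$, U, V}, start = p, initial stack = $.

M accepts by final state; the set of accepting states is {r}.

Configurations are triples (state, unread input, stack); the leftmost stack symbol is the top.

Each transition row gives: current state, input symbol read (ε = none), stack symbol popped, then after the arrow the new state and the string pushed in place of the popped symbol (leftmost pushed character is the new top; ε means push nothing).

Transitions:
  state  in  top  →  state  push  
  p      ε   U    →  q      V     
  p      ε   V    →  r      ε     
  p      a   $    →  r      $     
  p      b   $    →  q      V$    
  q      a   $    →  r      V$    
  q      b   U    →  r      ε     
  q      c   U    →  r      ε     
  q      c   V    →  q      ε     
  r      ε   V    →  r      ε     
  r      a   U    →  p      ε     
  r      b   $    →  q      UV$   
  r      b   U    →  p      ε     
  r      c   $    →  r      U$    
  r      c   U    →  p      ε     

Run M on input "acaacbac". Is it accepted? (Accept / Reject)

Accept

(p, acaacbac, $)
  read a, top $: go to r, push $ → (r, caacbac, $)
  read c, top $: go to r, push U$ → (r, aacbac, U$)
  read a, top U: go to p, push ε → (p, acbac, $)
  read a, top $: go to r, push $ → (r, cbac, $)
  read c, top $: go to r, push U$ → (r, bac, U$)
  read b, top U: go to p, push ε → (p, ac, $)
  read a, top $: go to r, push $ → (r, c, $)
  read c, top $: go to r, push U$ → (r, ε, U$)
All input consumed; state r ∈ F.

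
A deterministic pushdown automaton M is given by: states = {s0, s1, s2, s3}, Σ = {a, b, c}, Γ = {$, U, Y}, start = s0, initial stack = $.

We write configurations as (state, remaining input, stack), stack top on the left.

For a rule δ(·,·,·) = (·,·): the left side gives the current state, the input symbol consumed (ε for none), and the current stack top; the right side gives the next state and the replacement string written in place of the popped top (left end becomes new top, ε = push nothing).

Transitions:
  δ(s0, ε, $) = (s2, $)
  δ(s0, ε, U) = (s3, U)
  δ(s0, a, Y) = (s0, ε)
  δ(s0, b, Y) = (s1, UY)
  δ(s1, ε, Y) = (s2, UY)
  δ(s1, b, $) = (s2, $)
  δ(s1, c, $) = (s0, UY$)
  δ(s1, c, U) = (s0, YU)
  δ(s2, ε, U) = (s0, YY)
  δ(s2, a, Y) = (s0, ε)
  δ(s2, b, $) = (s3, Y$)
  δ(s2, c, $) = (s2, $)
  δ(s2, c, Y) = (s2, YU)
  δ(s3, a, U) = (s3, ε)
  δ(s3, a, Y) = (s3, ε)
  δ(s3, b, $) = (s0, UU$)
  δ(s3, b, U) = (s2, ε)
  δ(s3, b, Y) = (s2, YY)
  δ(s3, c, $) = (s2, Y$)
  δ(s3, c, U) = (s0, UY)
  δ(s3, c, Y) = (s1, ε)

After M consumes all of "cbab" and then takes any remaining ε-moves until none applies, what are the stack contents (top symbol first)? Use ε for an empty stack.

(s0, cbab, $)
  ε-move, top $: go to s2, push $ → (s2, cbab, $)
  read c, top $: go to s2, push $ → (s2, bab, $)
  read b, top $: go to s3, push Y$ → (s3, ab, Y$)
  read a, top Y: go to s3, push ε → (s3, b, $)
  read b, top $: go to s0, push UU$ → (s0, ε, UU$)
  ε-move, top U: go to s3, push U → (s3, ε, UU$)
All input consumed in state s3 with stack UU$.

UU$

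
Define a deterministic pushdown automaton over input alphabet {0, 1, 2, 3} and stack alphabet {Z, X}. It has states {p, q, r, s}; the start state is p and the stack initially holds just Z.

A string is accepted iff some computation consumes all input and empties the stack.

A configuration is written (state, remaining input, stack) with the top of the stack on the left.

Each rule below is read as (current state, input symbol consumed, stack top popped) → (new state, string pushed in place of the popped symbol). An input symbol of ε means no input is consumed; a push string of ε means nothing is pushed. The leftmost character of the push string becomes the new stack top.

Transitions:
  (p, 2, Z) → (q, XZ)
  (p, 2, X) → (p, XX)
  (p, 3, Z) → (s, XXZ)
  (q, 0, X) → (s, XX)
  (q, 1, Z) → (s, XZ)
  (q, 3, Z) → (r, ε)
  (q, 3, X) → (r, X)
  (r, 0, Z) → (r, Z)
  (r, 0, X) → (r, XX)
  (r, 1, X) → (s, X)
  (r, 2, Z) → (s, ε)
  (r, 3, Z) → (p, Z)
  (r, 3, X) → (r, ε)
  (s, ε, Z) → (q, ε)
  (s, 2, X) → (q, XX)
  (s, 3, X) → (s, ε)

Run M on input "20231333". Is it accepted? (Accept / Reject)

Accept

(p, 20231333, Z)
  read 2, top Z: go to q, push XZ → (q, 0231333, XZ)
  read 0, top X: go to s, push XX → (s, 231333, XXZ)
  read 2, top X: go to q, push XX → (q, 31333, XXXZ)
  read 3, top X: go to r, push X → (r, 1333, XXXZ)
  read 1, top X: go to s, push X → (s, 333, XXXZ)
  read 3, top X: go to s, push ε → (s, 33, XXZ)
  read 3, top X: go to s, push ε → (s, 3, XZ)
  read 3, top X: go to s, push ε → (s, ε, Z)
  ε-move, top Z: go to q, push ε → (q, ε, ε)
All input consumed and the stack is empty.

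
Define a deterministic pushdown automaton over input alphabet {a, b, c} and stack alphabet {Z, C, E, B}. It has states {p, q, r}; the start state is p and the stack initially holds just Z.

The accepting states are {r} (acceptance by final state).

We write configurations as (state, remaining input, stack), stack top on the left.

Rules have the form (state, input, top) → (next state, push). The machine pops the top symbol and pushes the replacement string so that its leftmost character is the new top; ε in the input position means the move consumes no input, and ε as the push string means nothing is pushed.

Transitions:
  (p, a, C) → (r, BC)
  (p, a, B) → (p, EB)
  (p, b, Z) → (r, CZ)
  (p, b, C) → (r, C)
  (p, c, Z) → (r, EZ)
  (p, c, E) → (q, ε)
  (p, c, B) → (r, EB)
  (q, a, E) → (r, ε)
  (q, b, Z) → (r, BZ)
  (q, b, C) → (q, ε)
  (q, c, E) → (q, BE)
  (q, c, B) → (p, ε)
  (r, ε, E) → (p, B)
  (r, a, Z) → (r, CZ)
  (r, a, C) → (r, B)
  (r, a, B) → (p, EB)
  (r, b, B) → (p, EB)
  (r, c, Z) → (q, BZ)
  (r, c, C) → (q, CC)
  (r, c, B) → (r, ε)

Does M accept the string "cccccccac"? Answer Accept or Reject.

(p, cccccccac, Z)
  read c, top Z: go to r, push EZ → (r, ccccccac, EZ)
  ε-move, top E: go to p, push B → (p, ccccccac, BZ)
  read c, top B: go to r, push EB → (r, cccccac, EBZ)
  ε-move, top E: go to p, push B → (p, cccccac, BBZ)
  read c, top B: go to r, push EB → (r, ccccac, EBBZ)
  ε-move, top E: go to p, push B → (p, ccccac, BBBZ)
  read c, top B: go to r, push EB → (r, cccac, EBBBZ)
  ε-move, top E: go to p, push B → (p, cccac, BBBBZ)
  read c, top B: go to r, push EB → (r, ccac, EBBBBZ)
  ε-move, top E: go to p, push B → (p, ccac, BBBBBZ)
  read c, top B: go to r, push EB → (r, cac, EBBBBBZ)
  ε-move, top E: go to p, push B → (p, cac, BBBBBBZ)
  read c, top B: go to r, push EB → (r, ac, EBBBBBBZ)
  ε-move, top E: go to p, push B → (p, ac, BBBBBBBZ)
  read a, top B: go to p, push EB → (p, c, EBBBBBBBZ)
  read c, top E: go to q, push ε → (q, ε, BBBBBBBZ)
All input consumed; state q ∉ F and no further ε-move applies.

Reject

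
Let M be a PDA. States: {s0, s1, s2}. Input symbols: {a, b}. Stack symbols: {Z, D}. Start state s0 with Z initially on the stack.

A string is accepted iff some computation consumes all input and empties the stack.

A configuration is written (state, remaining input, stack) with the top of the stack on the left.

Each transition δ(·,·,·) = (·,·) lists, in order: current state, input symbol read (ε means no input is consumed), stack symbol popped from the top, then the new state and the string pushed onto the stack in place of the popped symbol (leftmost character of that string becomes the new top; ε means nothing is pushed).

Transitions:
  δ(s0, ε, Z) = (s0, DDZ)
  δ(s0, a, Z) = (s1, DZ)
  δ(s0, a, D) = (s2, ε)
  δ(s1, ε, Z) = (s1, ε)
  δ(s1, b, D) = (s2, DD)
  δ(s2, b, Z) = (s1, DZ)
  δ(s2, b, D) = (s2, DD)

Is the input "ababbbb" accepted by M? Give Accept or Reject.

No computation consumes all input and empties the stack.

Reject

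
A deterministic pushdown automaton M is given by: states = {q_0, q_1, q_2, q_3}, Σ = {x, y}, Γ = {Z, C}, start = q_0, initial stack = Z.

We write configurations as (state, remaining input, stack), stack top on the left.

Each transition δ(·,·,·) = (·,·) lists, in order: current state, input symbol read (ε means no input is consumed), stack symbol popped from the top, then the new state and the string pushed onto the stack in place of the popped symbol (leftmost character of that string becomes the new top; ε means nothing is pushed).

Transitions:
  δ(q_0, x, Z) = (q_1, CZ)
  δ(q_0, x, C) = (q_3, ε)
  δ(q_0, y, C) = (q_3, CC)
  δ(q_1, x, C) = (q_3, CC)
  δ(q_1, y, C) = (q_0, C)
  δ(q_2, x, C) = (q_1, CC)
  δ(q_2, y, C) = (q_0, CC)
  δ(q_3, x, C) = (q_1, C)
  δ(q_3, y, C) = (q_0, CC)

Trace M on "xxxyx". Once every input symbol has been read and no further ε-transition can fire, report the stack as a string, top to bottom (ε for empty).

CZ

(q_0, xxxyx, Z)
  read x, top Z: go to q_1, push CZ → (q_1, xxyx, CZ)
  read x, top C: go to q_3, push CC → (q_3, xyx, CCZ)
  read x, top C: go to q_1, push C → (q_1, yx, CCZ)
  read y, top C: go to q_0, push C → (q_0, x, CCZ)
  read x, top C: go to q_3, push ε → (q_3, ε, CZ)
All input consumed in state q_3 with stack CZ.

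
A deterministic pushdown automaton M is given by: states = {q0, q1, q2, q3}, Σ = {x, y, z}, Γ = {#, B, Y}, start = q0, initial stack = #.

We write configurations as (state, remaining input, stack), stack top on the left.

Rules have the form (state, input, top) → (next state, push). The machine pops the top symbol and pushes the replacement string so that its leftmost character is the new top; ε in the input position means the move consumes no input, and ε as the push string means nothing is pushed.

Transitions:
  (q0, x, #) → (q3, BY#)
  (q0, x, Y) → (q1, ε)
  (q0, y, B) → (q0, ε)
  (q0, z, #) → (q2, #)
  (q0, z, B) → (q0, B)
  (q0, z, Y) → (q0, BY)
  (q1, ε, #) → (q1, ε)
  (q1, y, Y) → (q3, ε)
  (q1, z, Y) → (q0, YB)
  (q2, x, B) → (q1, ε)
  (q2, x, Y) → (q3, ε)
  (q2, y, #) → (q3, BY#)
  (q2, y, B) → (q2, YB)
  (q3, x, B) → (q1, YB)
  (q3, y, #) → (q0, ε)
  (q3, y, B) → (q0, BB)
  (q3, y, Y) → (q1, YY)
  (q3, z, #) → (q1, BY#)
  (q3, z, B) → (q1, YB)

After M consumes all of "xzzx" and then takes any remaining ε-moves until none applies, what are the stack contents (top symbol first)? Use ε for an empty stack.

BBY#

(q0, xzzx, #)
  read x, top #: go to q3, push BY# → (q3, zzx, BY#)
  read z, top B: go to q1, push YB → (q1, zx, YBY#)
  read z, top Y: go to q0, push YB → (q0, x, YBBY#)
  read x, top Y: go to q1, push ε → (q1, ε, BBY#)
All input consumed in state q1 with stack BBY#.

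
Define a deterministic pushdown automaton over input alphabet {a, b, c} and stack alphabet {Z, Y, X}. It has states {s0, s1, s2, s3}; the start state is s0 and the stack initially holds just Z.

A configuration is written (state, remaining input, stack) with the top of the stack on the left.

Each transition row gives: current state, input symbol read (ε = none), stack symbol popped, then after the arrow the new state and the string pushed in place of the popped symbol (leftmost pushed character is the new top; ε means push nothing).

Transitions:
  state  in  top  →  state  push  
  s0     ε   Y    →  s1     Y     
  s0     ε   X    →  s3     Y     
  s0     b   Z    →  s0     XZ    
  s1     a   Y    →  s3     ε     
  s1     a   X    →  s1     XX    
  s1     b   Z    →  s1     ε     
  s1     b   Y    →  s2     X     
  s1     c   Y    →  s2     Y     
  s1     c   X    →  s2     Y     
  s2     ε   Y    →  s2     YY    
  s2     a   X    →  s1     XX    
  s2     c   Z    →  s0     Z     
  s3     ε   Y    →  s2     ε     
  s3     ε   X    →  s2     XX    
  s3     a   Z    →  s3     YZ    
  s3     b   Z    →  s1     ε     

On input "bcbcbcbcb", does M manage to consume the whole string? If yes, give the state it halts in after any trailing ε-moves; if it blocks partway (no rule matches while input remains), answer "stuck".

(s0, bcbcbcbcb, Z)
  read b, top Z: go to s0, push XZ → (s0, cbcbcbcb, XZ)
  ε-move, top X: go to s3, push Y → (s3, cbcbcbcb, YZ)
  ε-move, top Y: go to s2, push ε → (s2, cbcbcbcb, Z)
  read c, top Z: go to s0, push Z → (s0, bcbcbcb, Z)
  read b, top Z: go to s0, push XZ → (s0, cbcbcb, XZ)
  ε-move, top X: go to s3, push Y → (s3, cbcbcb, YZ)
  ε-move, top Y: go to s2, push ε → (s2, cbcbcb, Z)
  read c, top Z: go to s0, push Z → (s0, bcbcb, Z)
  read b, top Z: go to s0, push XZ → (s0, cbcb, XZ)
  ε-move, top X: go to s3, push Y → (s3, cbcb, YZ)
  ε-move, top Y: go to s2, push ε → (s2, cbcb, Z)
  read c, top Z: go to s0, push Z → (s0, bcb, Z)
  read b, top Z: go to s0, push XZ → (s0, cb, XZ)
  ε-move, top X: go to s3, push Y → (s3, cb, YZ)
  ε-move, top Y: go to s2, push ε → (s2, cb, Z)
  read c, top Z: go to s0, push Z → (s0, b, Z)
  read b, top Z: go to s0, push XZ → (s0, ε, XZ)
  ε-move, top X: go to s3, push Y → (s3, ε, YZ)
  ε-move, top Y: go to s2, push ε → (s2, ε, Z)
All input consumed; M is in state s2.

s2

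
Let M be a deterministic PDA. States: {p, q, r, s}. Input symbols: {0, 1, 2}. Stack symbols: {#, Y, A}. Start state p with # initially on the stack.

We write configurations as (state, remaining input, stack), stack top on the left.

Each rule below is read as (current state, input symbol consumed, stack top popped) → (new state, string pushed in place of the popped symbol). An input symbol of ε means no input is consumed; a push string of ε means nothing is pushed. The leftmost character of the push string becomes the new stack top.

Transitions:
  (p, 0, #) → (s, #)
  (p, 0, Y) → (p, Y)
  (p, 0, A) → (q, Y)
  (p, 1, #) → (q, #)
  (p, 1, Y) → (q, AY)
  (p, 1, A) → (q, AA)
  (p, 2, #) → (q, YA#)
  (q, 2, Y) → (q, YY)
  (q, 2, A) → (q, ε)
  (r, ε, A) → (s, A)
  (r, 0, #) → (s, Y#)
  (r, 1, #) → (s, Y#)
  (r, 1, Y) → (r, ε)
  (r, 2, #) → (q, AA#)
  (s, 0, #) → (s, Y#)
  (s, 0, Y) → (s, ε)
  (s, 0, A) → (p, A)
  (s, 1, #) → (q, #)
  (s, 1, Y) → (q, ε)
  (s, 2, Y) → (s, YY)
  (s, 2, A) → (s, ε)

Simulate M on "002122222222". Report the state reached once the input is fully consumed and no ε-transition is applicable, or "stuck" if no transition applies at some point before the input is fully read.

q

(p, 002122222222, #) ⊢ (s, 02122222222, #) ⊢ (s, 2122222222, Y#) ⊢ (s, 122222222, YY#) ⊢ (q, 22222222, Y#) ⊢ (q, 2222222, YY#) ⊢ (q, 222222, YYY#) ⊢ (q, 22222, YYYY#) ⊢ (q, 2222, YYYYY#) ⊢ (q, 222, YYYYYY#) ⊢ (q, 22, YYYYYYY#) ⊢ (q, 2, YYYYYYYY#) ⊢ (q, ε, YYYYYYYYY#)
All input consumed; M is in state q.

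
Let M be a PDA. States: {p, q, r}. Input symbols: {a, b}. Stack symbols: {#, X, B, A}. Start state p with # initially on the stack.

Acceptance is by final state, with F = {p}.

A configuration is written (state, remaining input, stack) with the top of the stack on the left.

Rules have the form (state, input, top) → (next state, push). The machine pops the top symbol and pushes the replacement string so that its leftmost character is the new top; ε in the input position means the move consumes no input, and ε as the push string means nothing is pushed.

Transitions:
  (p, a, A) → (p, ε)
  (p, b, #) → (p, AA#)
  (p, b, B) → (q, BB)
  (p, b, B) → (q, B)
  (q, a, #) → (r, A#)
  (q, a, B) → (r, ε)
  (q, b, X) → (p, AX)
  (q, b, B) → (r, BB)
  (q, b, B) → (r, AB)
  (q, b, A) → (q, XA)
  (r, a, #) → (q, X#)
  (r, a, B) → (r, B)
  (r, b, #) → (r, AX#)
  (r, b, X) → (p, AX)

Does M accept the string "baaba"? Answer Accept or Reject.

One accepting computation: (p, baaba, #) ⊢ (p, aaba, AA#) ⊢ (p, aba, A#) ⊢ (p, ba, #) ⊢ (p, a, AA#) ⊢ (p, ε, A#)
All input consumed and state p ∈ F.

Accept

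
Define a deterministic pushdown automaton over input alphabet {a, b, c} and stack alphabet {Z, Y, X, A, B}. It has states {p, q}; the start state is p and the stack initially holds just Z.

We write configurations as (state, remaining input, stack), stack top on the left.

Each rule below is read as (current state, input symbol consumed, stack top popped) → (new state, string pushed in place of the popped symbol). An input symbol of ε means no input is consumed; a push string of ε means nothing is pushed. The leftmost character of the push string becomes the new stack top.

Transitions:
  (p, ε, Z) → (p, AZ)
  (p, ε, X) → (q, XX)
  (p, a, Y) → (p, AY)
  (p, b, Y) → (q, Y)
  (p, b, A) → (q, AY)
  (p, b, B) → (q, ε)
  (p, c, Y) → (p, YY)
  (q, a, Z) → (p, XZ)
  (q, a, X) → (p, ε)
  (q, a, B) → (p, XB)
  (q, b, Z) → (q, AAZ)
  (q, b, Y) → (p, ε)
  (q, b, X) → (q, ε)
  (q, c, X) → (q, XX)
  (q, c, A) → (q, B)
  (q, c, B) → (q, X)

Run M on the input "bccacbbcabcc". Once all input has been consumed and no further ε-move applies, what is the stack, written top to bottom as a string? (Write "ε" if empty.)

XYYYZ

(p, bccacbbcabcc, Z)
  ε-move, top Z: go to p, push AZ → (p, bccacbbcabcc, AZ)
  read b, top A: go to q, push AY → (q, ccacbbcabcc, AYZ)
  read c, top A: go to q, push B → (q, cacbbcabcc, BYZ)
  read c, top B: go to q, push X → (q, acbbcabcc, XYZ)
  read a, top X: go to p, push ε → (p, cbbcabcc, YZ)
  read c, top Y: go to p, push YY → (p, bbcabcc, YYZ)
  read b, top Y: go to q, push Y → (q, bcabcc, YYZ)
  read b, top Y: go to p, push ε → (p, cabcc, YZ)
  read c, top Y: go to p, push YY → (p, abcc, YYZ)
  read a, top Y: go to p, push AY → (p, bcc, AYYZ)
  read b, top A: go to q, push AY → (q, cc, AYYYZ)
  read c, top A: go to q, push B → (q, c, BYYYZ)
  read c, top B: go to q, push X → (q, ε, XYYYZ)
All input consumed in state q with stack XYYYZ.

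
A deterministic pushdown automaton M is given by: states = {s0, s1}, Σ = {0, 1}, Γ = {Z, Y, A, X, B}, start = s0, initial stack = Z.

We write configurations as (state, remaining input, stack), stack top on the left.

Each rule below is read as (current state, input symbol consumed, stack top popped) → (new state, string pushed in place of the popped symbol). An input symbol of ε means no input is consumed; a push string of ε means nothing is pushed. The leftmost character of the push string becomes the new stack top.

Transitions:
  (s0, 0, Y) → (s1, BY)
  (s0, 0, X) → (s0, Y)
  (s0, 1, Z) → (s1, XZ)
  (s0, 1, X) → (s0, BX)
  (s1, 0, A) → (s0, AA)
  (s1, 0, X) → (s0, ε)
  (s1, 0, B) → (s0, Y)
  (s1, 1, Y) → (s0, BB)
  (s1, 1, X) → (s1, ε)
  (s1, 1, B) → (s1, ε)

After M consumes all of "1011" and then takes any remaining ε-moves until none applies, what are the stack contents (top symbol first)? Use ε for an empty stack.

Z

(s0, 1011, Z)
  read 1, top Z: go to s1, push XZ → (s1, 011, XZ)
  read 0, top X: go to s0, push ε → (s0, 11, Z)
  read 1, top Z: go to s1, push XZ → (s1, 1, XZ)
  read 1, top X: go to s1, push ε → (s1, ε, Z)
All input consumed in state s1 with stack Z.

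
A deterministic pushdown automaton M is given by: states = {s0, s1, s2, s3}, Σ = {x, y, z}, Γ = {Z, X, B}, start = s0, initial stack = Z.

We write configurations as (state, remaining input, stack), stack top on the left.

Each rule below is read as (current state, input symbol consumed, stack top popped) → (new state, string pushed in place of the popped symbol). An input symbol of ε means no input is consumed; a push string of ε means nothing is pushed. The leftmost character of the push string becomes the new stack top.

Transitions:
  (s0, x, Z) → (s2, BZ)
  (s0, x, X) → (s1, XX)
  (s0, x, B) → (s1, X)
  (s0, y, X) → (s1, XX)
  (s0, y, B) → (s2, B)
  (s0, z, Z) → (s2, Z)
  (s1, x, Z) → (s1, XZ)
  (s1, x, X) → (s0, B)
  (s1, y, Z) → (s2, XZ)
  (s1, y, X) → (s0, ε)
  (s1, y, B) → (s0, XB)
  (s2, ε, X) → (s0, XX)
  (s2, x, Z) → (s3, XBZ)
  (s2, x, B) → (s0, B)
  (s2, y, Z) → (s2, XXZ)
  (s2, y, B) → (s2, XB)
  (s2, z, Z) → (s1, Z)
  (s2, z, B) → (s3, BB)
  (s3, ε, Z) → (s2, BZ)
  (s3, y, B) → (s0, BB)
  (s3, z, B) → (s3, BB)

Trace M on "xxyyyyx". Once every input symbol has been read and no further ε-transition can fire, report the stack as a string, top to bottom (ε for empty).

(s0, xxyyyyx, Z) ⊢ (s2, xyyyyx, BZ) ⊢ (s0, yyyyx, BZ) ⊢ (s2, yyyx, BZ) ⊢ (s2, yyx, XBZ) ⊢ (s0, yyx, XXBZ) ⊢ (s1, yx, XXXBZ) ⊢ (s0, x, XXBZ) ⊢ (s1, ε, XXXBZ)
All input consumed in state s1 with stack XXXBZ.

XXXBZ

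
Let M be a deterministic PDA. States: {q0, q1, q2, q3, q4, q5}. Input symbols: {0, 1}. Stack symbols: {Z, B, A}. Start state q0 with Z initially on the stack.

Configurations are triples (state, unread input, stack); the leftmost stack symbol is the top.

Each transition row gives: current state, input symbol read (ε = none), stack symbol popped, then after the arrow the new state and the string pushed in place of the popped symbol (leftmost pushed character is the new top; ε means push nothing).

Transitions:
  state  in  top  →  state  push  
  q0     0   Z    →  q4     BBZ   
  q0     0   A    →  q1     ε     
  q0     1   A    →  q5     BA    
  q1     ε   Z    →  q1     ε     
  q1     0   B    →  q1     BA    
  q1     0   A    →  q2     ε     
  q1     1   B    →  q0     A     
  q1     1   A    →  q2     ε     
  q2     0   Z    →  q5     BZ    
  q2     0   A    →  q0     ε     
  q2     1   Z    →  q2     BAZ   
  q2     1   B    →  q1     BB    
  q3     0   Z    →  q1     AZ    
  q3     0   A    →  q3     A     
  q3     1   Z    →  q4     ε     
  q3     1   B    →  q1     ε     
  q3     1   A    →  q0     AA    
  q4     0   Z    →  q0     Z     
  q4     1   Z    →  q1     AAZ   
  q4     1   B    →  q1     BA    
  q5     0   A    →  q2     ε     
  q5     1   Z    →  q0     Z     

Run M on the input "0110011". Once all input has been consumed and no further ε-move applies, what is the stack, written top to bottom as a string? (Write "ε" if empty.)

ABZ

(q0, 0110011, Z)
  read 0, top Z: go to q4, push BBZ → (q4, 110011, BBZ)
  read 1, top B: go to q1, push BA → (q1, 10011, BABZ)
  read 1, top B: go to q0, push A → (q0, 0011, AABZ)
  read 0, top A: go to q1, push ε → (q1, 011, ABZ)
  read 0, top A: go to q2, push ε → (q2, 11, BZ)
  read 1, top B: go to q1, push BB → (q1, 1, BBZ)
  read 1, top B: go to q0, push A → (q0, ε, ABZ)
All input consumed in state q0 with stack ABZ.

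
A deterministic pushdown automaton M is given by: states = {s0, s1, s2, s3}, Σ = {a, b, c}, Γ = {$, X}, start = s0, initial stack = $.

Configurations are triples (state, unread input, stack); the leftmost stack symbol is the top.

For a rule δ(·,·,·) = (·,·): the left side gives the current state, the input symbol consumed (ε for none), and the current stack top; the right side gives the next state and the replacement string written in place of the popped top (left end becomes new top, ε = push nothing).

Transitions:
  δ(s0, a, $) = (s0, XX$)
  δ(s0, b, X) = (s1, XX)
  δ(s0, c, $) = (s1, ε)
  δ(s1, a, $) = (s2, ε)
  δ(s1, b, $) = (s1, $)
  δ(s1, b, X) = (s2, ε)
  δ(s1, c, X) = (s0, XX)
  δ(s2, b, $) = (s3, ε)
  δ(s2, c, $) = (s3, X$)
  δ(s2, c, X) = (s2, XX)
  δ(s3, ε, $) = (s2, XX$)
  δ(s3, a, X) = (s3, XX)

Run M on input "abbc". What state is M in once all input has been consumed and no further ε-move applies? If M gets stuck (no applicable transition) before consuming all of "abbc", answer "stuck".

s2

(s0, abbc, $) ⊢ (s0, bbc, XX$) ⊢ (s1, bc, XXX$) ⊢ (s2, c, XX$) ⊢ (s2, ε, XXX$)
All input consumed; M is in state s2.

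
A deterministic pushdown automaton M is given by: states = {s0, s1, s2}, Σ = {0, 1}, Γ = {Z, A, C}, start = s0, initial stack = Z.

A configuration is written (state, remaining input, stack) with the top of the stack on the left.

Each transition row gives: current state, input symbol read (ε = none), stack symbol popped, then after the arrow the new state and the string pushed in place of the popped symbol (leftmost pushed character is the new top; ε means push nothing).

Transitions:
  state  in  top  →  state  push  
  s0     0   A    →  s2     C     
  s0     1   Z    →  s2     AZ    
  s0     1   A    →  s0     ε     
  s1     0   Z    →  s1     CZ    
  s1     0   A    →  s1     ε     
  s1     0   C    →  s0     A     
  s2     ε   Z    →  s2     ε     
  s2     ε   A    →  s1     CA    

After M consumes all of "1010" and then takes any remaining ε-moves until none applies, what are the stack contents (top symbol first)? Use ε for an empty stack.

CZ

(s0, 1010, Z) ⊢ (s2, 010, AZ) ⊢ (s1, 010, CAZ) ⊢ (s0, 10, AAZ) ⊢ (s0, 0, AZ) ⊢ (s2, ε, CZ)
All input consumed in state s2 with stack CZ.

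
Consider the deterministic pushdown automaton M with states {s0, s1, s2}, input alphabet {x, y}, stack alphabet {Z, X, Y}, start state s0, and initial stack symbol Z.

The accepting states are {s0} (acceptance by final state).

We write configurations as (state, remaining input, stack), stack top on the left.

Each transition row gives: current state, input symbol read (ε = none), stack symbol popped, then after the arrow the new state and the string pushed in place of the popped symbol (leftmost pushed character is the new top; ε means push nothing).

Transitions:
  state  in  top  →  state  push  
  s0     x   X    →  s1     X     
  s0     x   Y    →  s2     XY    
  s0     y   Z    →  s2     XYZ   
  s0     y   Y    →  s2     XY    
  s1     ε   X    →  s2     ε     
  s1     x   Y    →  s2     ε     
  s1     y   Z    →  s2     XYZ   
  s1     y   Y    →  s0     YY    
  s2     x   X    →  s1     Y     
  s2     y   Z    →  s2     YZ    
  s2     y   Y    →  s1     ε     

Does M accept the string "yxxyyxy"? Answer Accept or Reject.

Accept

(s0, yxxyyxy, Z)
  read y, top Z: go to s2, push XYZ → (s2, xxyyxy, XYZ)
  read x, top X: go to s1, push Y → (s1, xyyxy, YYZ)
  read x, top Y: go to s2, push ε → (s2, yyxy, YZ)
  read y, top Y: go to s1, push ε → (s1, yxy, Z)
  read y, top Z: go to s2, push XYZ → (s2, xy, XYZ)
  read x, top X: go to s1, push Y → (s1, y, YYZ)
  read y, top Y: go to s0, push YY → (s0, ε, YYYZ)
All input consumed; state s0 ∈ F.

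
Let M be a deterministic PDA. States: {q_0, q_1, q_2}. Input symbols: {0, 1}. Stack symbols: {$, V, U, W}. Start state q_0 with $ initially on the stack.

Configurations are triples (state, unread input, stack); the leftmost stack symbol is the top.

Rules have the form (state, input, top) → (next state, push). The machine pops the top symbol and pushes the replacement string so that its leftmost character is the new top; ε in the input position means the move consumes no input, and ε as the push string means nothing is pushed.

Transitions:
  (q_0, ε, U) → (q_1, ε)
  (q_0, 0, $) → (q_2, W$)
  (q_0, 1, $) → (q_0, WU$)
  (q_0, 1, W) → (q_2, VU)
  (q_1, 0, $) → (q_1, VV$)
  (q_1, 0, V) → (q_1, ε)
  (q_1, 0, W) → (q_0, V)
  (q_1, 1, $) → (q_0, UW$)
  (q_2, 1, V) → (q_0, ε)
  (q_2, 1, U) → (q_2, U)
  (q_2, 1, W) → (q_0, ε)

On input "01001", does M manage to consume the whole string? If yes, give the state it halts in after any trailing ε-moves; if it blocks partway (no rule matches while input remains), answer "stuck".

(q_0, 01001, $) ⊢ (q_2, 1001, W$) ⊢ (q_0, 001, $) ⊢ (q_2, 01, W$)
No transition for (q_2, 0, top W); M blocks with input 01 remaining.

stuck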